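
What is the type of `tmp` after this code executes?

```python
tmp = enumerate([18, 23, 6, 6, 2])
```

enumerate() returns an enumerate iterator object

enumerate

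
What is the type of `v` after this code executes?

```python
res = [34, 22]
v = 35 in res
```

'in' operator returns bool

bool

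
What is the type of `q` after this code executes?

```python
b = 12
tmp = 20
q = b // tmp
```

int // int returns int (12 // 20 = 0)

int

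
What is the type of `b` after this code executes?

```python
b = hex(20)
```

hex() returns str representation

str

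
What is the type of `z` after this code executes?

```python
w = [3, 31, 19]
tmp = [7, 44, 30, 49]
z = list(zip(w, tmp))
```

list(zip(...)) returns a list of tuples

list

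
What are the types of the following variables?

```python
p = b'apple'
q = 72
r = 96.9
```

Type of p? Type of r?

p is bytes; r is float

bytes, float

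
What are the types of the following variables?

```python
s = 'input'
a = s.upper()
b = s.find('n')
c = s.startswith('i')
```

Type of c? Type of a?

str.startswith() returns bool; str.upper() returns str

bool, str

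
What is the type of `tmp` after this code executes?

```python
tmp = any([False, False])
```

any() returns bool

bool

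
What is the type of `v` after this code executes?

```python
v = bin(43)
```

bin() returns str representation

str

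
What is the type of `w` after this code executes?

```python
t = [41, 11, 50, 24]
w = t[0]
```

Indexing a list of ints returns int (t[0] = 41)

int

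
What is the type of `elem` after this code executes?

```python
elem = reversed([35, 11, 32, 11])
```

reversed() on a list returns a list_reverseiterator

list_reverseiterator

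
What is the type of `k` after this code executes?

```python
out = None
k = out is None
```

'is' comparison returns bool

bool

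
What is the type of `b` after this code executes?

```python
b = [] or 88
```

'or' returns first truthy value (88, which is int)

int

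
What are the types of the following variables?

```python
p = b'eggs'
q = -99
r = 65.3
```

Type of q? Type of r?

q is int; r is float

int, float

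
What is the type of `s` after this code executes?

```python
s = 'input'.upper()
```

str.upper() returns str

str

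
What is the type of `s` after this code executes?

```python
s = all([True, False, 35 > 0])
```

all() returns bool

bool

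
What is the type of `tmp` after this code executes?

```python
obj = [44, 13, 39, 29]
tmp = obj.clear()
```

list.clear() returns None

NoneType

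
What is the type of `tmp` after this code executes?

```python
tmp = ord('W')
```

ord() returns int (Unicode code point)

int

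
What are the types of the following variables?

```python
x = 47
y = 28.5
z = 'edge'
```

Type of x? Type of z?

x is int; z is str

int, str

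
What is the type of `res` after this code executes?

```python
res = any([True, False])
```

any() returns bool

bool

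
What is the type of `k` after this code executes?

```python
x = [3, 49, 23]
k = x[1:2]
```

Slicing a list always returns a list

list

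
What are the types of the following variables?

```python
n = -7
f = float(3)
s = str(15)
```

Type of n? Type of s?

n is int; s is str

int, str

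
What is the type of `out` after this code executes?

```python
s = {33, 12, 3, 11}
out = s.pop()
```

Popping from a set of ints returns int

int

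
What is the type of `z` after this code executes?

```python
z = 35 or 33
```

'or' returns the first truthy value (35, which is int)

int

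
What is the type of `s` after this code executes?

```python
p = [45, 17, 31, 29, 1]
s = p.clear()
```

list.clear() returns None

NoneType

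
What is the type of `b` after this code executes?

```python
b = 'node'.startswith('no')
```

str.startswith() returns bool

bool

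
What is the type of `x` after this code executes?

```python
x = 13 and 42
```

'and' returns the last value when all truthy (42, which is int)

int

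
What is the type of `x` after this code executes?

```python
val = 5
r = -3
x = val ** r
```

int ** negative int returns float

float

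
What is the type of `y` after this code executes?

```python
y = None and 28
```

'and' returns first falsy value (None)

NoneType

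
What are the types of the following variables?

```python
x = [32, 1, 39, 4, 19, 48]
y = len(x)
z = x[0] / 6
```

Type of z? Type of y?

int / int returns float; len() returns int

float, int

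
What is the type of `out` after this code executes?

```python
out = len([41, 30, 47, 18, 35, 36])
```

len() always returns int

int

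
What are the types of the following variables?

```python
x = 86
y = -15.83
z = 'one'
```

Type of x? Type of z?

x is int; z is str

int, str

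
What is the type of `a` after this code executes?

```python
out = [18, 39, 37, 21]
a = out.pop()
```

list.pop() returns the popped element (int here)

int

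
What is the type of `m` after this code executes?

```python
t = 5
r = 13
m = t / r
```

int / int always returns float in Python 3 (5 / 13 = 0.384615)

float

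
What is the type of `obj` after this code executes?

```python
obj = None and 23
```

'and' returns first falsy value (None)

NoneType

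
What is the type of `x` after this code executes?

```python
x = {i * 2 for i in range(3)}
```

A set comprehension {expr for x in iterable} produces a set

set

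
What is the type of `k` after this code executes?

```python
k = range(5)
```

range() returns a range object

range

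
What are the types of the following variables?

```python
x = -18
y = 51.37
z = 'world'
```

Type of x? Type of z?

x is int; z is str

int, str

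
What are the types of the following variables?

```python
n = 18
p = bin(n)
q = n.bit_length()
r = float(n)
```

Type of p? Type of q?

bin() returns str; int.bit_length() returns int

str, int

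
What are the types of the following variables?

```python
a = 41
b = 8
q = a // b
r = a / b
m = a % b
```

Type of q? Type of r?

int // int returns int; int / int returns float

int, float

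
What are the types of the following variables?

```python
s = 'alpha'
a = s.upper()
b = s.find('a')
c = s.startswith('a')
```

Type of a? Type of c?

str.upper() returns str; str.startswith() returns bool

str, bool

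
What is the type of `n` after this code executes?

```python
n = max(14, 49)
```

max() of ints returns int

int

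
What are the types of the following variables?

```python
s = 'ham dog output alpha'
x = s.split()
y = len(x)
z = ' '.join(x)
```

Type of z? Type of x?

str.join() returns str; str.split() returns list

str, list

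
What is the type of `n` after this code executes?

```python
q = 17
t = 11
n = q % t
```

int % int returns int (17 % 11 = 6)

int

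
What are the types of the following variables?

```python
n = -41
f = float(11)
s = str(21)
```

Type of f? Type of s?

f is float; s is str

float, str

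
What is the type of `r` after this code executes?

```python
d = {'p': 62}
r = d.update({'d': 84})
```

dict.update() returns None

NoneType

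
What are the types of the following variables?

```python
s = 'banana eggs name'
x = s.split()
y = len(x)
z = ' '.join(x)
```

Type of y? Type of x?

len() returns int; str.split() returns list

int, list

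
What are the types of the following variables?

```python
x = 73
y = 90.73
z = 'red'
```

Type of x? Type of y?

x is int; y is float

int, float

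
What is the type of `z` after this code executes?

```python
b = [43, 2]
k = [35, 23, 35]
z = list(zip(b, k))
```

list(zip(...)) returns a list of tuples

list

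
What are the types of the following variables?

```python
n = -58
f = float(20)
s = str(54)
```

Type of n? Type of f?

n is int; f is float

int, float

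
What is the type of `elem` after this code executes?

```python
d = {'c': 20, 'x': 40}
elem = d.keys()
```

.keys() returns a dict_keys view object

dict_keys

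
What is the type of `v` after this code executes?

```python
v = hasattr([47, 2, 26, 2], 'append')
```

hasattr() returns bool

bool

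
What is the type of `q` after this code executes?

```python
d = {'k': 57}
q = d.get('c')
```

dict.get() returns None when key 'c' is not found and no default given

NoneType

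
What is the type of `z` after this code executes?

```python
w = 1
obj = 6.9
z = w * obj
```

int * float returns float (1 * 6.9 = 6.9)

float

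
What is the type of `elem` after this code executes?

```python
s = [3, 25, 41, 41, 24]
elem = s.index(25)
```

list.index() returns int

int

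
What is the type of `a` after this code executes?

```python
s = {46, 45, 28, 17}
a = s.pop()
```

Popping from a set of ints returns int

int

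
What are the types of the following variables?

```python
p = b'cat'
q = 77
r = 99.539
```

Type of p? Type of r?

p is bytes; r is float

bytes, float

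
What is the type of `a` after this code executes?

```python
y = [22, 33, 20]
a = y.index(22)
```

list.index() returns int

int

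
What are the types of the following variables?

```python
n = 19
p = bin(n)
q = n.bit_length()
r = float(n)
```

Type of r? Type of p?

float() returns float; bin() returns str

float, str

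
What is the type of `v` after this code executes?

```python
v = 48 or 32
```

'or' returns the first truthy value (48, which is int)

int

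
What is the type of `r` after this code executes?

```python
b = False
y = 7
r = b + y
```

bool + int returns int (False is 0, so 0 + 7 = 7)

int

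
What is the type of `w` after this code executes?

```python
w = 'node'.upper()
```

str.upper() returns str

str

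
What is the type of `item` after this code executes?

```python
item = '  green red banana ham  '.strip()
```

str.strip() returns str

str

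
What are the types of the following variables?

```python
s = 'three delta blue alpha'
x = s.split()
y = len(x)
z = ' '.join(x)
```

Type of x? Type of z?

str.split() returns list; str.join() returns str

list, str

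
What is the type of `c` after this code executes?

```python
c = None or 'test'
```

'or' with None returns the other value ('test', str)

str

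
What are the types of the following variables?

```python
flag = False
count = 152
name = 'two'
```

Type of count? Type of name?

count is int; name is str

int, str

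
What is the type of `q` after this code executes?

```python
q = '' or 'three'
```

'or' returns first truthy value ('three', which is str)

str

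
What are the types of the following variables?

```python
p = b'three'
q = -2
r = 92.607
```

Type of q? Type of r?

q is int; r is float

int, float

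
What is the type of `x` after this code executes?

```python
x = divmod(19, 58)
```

divmod() returns a tuple (quotient, remainder)

tuple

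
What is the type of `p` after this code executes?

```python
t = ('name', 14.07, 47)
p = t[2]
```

Index 2 of tuple is 47 which is int

int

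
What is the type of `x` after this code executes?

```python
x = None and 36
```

'and' returns first falsy value (None)

NoneType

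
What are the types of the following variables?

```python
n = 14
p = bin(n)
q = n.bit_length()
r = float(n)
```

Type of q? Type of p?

int.bit_length() returns int; bin() returns str

int, str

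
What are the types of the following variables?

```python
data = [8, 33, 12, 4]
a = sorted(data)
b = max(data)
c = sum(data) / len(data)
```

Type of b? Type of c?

max of ints returns int; int / int returns float

int, float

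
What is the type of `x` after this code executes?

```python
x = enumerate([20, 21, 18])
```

enumerate() returns an enumerate iterator object

enumerate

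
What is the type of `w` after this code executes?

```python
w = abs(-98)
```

abs() of int returns int

int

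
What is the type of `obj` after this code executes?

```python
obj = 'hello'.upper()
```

str.upper() returns str

str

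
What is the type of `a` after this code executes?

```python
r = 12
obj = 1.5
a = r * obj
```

int * float returns float (12 * 1.5 = 18.0)

float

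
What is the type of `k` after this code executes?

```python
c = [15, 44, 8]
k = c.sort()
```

list.sort() returns None (sorts in place)

NoneType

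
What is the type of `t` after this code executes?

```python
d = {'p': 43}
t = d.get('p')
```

dict.get() returns the value (int) when key is found

int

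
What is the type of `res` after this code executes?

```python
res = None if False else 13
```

Ternary: condition is False, else branch (13) taken → int

int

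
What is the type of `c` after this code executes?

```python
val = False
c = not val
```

'not' always returns bool

bool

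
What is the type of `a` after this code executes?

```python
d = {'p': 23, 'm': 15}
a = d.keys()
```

.keys() returns a dict_keys view object

dict_keys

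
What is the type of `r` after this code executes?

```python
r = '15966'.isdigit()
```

str.isdigit() returns bool

bool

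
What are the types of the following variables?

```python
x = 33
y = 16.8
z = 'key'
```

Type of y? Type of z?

y is float; z is str

float, str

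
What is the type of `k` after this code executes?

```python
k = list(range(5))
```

list(range(...)) returns list

list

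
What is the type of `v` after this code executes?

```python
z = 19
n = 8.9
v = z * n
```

int * float returns float (19 * 8.9 = 169.1)

float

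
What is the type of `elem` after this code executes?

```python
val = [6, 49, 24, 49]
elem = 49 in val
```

'in' operator returns bool

bool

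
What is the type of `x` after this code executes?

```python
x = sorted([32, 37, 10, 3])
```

sorted() always returns list

list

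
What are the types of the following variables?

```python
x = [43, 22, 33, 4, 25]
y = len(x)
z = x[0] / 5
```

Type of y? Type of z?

len() returns int; int / int returns float

int, float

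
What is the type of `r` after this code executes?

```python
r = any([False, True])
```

any() returns bool

bool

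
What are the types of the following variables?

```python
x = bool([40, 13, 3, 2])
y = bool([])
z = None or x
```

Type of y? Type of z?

bool() returns bool; None or <bool> returns the bool

bool, bool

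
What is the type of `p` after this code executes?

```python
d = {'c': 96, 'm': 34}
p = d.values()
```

.values() returns a dict_values view object

dict_values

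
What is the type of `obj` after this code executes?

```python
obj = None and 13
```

'and' returns first falsy value (None)

NoneType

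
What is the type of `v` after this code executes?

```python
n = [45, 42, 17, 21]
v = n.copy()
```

list.copy() returns list

list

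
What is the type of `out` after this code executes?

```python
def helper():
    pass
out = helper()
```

A function with no return statement returns None

NoneType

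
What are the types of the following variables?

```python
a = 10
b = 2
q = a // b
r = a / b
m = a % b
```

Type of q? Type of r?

int // int returns int; int / int returns float

int, float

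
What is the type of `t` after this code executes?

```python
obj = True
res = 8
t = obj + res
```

bool + int returns int (True is 1, so 1 + 8 = 9)

int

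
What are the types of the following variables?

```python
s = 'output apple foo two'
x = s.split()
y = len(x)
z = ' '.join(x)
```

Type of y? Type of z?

len() returns int; str.join() returns str

int, str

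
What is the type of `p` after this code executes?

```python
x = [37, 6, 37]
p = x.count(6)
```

list.count() returns int

int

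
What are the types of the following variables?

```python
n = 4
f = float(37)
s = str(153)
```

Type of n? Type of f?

n is int; f is float

int, float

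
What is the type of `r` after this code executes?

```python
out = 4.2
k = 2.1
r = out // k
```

float // float returns float (floor division preserves float type)

float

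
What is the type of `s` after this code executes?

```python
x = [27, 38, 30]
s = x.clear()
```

list.clear() returns None

NoneType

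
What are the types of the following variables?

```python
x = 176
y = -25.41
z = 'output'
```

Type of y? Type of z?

y is float; z is str

float, str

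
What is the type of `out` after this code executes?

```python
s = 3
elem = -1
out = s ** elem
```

int ** negative int returns float

float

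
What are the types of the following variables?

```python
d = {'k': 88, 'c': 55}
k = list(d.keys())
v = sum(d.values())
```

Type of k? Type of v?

list(...) returns list; sum of int values returns int

list, int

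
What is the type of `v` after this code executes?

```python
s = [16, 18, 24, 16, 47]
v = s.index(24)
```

list.index() returns int

int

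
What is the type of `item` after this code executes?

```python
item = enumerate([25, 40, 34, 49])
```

enumerate() returns an enumerate iterator object

enumerate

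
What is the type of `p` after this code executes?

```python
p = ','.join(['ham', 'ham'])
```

str.join() returns str

str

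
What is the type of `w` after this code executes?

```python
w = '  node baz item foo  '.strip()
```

str.strip() returns str

str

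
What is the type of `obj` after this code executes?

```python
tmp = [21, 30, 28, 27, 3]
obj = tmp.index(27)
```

list.index() returns int

int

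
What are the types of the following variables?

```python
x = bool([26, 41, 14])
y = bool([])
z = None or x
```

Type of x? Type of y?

bool() returns bool; bool() returns bool

bool, bool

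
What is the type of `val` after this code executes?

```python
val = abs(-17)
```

abs() of int returns int

int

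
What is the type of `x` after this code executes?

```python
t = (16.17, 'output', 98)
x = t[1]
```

Index 1 of tuple is 'output' which is str

str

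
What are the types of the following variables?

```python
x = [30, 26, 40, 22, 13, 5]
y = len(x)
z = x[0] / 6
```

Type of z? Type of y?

int / int returns float; len() returns int

float, int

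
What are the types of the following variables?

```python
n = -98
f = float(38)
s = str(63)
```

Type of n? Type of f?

n is int; f is float

int, float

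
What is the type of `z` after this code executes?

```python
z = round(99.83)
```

round() with no ndigits arg returns int

int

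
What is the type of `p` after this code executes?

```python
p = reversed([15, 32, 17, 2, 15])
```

reversed() on a list returns a list_reverseiterator

list_reverseiterator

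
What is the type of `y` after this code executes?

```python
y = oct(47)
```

oct() returns str representation

str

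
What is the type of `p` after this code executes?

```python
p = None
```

None has type NoneType

NoneType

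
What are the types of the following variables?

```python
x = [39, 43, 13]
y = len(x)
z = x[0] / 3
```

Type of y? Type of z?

len() returns int; int / int returns float

int, float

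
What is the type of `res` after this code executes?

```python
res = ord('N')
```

ord() returns int (Unicode code point)

int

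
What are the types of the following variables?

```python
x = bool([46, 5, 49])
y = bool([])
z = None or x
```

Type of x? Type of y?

bool() returns bool; bool() returns bool

bool, bool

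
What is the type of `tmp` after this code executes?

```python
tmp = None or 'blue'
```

'or' with None returns the other value ('blue', str)

str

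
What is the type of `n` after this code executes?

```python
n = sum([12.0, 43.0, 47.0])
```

sum() of floats returns float

float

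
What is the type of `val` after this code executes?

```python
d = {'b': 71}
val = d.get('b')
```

dict.get() returns the value (int) when key is found

int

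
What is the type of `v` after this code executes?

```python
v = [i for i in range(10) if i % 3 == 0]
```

A list comprehension [...] produces a list

list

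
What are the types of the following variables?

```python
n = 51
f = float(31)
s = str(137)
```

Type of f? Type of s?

f is float; s is str

float, str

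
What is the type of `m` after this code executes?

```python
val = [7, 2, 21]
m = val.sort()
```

list.sort() returns None (sorts in place)

NoneType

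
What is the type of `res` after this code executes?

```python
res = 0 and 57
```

'and' returns the first falsy value (0, which is int)

int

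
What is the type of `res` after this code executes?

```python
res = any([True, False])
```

any() returns bool

bool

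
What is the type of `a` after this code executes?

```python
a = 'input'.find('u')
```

str.find() returns int (index, or -1)

int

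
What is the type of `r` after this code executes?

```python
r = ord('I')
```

ord() returns int (Unicode code point)

int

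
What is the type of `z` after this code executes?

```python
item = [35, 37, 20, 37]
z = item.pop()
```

list.pop() returns the popped element (int here)

int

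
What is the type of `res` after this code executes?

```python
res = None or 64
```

'or' with None returns the other value (64, int)

int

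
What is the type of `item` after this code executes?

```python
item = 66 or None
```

'or' returns first truthy value (66, int)

int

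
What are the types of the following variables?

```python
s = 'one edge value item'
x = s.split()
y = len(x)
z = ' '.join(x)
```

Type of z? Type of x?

str.join() returns str; str.split() returns list

str, list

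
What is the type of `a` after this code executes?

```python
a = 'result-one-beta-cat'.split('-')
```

str.split() returns list

list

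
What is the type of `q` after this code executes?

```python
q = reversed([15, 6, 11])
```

reversed() on a list returns a list_reverseiterator

list_reverseiterator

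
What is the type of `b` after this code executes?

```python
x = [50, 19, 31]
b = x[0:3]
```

Slicing a list always returns a list

list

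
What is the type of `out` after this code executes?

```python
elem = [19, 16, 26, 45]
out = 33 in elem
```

'in' operator returns bool

bool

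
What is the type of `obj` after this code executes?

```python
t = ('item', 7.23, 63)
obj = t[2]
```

Index 2 of tuple is 63 which is int

int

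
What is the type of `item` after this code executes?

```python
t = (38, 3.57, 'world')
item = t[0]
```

Index 0 of tuple is 38 which is int

int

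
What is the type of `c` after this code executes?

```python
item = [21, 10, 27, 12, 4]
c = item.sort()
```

list.sort() returns None (sorts in place)

NoneType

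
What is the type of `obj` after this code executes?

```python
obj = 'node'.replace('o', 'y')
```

str.replace() returns str

str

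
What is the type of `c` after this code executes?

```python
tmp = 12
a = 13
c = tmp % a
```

int % int returns int (12 % 13 = 12)

int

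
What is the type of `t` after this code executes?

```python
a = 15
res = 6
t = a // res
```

int // int returns int (15 // 6 = 2)

int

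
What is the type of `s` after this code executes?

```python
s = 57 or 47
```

'or' returns the first truthy value (57, which is int)

int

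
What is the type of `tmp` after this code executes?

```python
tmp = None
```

None has type NoneType

NoneType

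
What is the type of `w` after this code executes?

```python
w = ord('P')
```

ord() returns int (Unicode code point)

int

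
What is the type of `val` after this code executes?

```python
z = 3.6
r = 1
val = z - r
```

float - int returns float (3.6 - 1 = 2.6)

float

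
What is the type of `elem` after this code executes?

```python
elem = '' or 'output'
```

'or' returns first truthy value ('output', which is str)

str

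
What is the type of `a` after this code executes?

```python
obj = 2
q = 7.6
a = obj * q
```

int * float returns float (2 * 7.6 = 15.2)

float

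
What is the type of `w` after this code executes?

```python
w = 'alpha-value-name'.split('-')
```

str.split() returns list

list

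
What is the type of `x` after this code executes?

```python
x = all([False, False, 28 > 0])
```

all() returns bool

bool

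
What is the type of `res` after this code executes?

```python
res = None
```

None has type NoneType

NoneType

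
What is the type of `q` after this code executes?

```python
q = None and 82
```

'and' returns first falsy value (None)

NoneType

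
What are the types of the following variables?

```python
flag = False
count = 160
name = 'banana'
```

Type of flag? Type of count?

flag is bool; count is int

bool, int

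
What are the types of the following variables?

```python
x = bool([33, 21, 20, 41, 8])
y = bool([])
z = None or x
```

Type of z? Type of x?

None or <bool> returns the bool; bool() returns bool

bool, bool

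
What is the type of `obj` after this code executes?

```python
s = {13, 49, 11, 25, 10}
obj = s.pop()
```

Popping from a set of ints returns int

int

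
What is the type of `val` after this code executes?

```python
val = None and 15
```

'and' returns first falsy value (None)

NoneType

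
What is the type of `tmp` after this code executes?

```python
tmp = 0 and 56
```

'and' returns the first falsy value (0, which is int)

int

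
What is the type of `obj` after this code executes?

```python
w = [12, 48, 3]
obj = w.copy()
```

list.copy() returns list

list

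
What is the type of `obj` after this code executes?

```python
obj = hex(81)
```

hex() returns str representation

str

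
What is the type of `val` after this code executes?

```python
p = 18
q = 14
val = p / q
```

int / int always returns float in Python 3 (18 / 14 = 1.28571)

float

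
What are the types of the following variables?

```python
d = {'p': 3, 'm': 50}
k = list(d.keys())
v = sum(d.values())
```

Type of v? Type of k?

sum of int values returns int; list(...) returns list

int, list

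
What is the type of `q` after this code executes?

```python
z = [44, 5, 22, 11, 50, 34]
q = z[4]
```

Indexing a list of ints returns int (z[4] = 50)

int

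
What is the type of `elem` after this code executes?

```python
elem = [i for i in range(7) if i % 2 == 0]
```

A list comprehension [...] produces a list

list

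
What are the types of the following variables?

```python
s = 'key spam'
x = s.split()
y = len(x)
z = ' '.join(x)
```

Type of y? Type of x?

len() returns int; str.split() returns list

int, list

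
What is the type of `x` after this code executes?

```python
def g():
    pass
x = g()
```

A function with no return statement returns None

NoneType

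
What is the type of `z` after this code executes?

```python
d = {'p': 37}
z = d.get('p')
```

dict.get() returns the value (int) when key is found

int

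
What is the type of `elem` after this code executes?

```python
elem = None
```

None has type NoneType

NoneType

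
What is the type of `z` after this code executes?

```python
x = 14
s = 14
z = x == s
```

Equality comparison returns bool

bool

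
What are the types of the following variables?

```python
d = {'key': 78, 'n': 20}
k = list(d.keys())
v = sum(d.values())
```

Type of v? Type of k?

sum of int values returns int; list(...) returns list

int, list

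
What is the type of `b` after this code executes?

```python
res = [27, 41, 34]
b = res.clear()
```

list.clear() returns None

NoneType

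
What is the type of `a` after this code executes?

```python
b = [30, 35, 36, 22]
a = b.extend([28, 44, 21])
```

list.extend() returns None

NoneType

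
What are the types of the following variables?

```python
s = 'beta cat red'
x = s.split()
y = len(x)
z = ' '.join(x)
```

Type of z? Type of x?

str.join() returns str; str.split() returns list

str, list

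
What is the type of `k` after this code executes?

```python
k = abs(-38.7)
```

abs() of float returns float

float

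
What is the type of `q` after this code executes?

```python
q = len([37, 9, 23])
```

len() always returns int

int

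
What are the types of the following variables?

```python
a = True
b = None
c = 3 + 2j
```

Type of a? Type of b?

a is bool; b is NoneType

bool, NoneType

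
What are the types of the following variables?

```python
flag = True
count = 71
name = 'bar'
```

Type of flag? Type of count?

flag is bool; count is int

bool, int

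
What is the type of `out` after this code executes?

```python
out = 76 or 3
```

'or' returns the first truthy value (76, which is int)

int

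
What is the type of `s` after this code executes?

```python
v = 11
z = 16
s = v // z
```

int // int returns int (11 // 16 = 0)

int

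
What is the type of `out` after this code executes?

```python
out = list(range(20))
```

list(range(...)) returns list

list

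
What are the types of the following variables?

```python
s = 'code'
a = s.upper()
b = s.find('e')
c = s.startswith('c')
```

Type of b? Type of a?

str.find() returns int; str.upper() returns str

int, str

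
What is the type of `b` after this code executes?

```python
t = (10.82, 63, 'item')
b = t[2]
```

Index 2 of tuple is 'item' which is str

str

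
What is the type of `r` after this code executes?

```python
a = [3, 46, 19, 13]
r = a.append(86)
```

list.append() returns None (mutates in place)

NoneType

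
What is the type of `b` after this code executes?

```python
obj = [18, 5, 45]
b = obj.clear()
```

list.clear() returns None

NoneType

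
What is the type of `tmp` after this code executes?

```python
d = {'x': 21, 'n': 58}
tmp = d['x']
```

Accessing dict[str, int] with key 'x' returns int value 21

int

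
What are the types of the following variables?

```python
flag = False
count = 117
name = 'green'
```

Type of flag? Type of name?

flag is bool; name is str

bool, str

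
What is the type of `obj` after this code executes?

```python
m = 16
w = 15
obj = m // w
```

int // int returns int (16 // 15 = 1)

int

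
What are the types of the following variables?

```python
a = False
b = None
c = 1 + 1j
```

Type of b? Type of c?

b is NoneType; c is complex

NoneType, complex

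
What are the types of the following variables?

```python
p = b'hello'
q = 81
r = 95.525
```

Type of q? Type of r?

q is int; r is float

int, float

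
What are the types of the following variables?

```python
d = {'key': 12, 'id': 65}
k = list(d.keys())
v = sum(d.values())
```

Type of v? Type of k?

sum of int values returns int; list(...) returns list

int, list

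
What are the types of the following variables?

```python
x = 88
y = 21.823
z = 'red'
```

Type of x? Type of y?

x is int; y is float

int, float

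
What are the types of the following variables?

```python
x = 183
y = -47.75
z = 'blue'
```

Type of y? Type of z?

y is float; z is str

float, str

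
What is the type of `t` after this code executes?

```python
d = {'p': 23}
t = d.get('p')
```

dict.get() returns the value (int) when key is found

int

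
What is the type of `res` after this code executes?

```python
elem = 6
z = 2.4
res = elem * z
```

int * float returns float (6 * 2.4 = 14.4)

float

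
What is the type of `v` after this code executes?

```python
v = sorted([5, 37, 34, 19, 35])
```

sorted() always returns list

list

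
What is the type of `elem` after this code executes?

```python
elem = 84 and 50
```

'and' returns the last value when all truthy (50, which is int)

int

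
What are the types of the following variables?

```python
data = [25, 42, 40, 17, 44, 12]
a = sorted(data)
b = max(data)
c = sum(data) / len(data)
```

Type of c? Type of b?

int / int returns float; max of ints returns int

float, int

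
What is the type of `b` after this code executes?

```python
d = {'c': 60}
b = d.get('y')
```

dict.get() returns None when key 'y' is not found and no default given

NoneType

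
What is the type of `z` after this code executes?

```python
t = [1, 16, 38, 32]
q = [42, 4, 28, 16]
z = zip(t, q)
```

zip() returns a zip iterator object

zip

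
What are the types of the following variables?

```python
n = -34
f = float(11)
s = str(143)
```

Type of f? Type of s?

f is float; s is str

float, str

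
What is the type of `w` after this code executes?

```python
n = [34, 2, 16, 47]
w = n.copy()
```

list.copy() returns list

list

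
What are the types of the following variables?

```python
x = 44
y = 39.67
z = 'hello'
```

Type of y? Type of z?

y is float; z is str

float, str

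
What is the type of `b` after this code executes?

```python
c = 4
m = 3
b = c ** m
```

int ** positive int returns int (4 ** 3 = 64)

int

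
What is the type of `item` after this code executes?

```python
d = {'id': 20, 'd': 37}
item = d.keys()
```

.keys() returns a dict_keys view object

dict_keys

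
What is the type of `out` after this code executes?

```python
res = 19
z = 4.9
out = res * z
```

int * float returns float (19 * 4.9 = 93.1)

float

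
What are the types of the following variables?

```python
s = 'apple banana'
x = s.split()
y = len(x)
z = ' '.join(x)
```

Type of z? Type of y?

str.join() returns str; len() returns int

str, int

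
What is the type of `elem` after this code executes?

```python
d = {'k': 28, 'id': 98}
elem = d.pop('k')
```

dict.pop() returns the value (int)

int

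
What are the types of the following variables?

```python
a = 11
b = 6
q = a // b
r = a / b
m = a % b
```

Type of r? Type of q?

int / int returns float; int // int returns int

float, int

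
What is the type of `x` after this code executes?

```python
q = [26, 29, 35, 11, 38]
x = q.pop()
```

list.pop() returns the popped element (int here)

int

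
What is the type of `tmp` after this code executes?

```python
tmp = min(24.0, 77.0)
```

min() of floats returns float

float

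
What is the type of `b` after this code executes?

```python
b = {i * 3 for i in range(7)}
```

A set comprehension {expr for x in iterable} produces a set

set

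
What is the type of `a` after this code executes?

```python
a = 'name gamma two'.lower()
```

str.lower() returns str

str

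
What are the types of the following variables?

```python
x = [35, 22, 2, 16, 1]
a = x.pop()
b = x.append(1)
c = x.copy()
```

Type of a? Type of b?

list.pop() returns the element (int); list.append() returns None

int, NoneType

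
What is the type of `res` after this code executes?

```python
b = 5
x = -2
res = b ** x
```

int ** negative int returns float

float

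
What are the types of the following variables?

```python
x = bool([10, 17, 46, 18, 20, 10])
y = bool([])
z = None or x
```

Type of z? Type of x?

None or <bool> returns the bool; bool() returns bool

bool, bool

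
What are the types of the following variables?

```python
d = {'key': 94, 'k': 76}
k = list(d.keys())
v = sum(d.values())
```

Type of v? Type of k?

sum of int values returns int; list(...) returns list

int, list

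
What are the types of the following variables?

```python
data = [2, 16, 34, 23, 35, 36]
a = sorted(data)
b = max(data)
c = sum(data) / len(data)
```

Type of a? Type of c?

sorted() returns list; int / int returns float

list, float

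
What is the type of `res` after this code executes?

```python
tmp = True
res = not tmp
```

'not' always returns bool

bool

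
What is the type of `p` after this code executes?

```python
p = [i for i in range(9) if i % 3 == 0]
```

A list comprehension [...] produces a list

list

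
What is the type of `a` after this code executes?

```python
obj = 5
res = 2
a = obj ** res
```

int ** positive int returns int (5 ** 2 = 25)

int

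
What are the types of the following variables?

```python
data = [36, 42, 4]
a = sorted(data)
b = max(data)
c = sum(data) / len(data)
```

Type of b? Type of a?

max of ints returns int; sorted() returns list

int, list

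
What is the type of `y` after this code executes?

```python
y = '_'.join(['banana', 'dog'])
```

str.join() returns str

str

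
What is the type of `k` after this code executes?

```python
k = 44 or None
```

'or' returns first truthy value (44, int)

int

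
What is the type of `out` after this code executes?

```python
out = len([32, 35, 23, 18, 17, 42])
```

len() always returns int

int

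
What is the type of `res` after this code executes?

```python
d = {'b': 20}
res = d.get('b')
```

dict.get() returns the value (int) when key is found

int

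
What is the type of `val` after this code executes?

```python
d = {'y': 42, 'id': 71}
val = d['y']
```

Accessing dict[str, int] with key 'y' returns int value 42

int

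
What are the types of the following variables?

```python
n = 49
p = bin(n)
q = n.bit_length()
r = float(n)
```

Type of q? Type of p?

int.bit_length() returns int; bin() returns str

int, str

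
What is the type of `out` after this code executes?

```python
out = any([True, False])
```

any() returns bool

bool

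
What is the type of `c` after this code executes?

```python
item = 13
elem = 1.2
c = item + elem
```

int + float returns float (13 + 1.2 = 14.2)

float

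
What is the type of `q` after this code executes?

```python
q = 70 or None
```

'or' returns first truthy value (70, int)

int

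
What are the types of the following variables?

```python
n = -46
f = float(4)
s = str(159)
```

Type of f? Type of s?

f is float; s is str

float, str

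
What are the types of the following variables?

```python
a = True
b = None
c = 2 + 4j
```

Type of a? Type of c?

a is bool; c is complex

bool, complex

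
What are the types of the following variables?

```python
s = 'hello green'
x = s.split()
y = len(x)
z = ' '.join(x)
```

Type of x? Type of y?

str.split() returns list; len() returns int

list, int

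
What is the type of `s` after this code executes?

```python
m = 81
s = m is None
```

'is' comparison returns bool

bool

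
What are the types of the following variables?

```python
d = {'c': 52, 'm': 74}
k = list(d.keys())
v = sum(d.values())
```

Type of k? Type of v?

list(...) returns list; sum of int values returns int

list, int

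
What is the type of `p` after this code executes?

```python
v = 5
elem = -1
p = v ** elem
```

int ** negative int returns float

float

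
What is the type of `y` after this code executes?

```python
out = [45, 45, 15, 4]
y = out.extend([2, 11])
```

list.extend() returns None

NoneType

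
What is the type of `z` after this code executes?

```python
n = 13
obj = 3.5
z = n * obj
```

int * float returns float (13 * 3.5 = 45.5)

float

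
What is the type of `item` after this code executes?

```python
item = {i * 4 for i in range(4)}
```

A set comprehension {expr for x in iterable} produces a set

set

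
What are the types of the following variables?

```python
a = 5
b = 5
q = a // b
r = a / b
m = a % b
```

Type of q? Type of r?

int // int returns int; int / int returns float

int, float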